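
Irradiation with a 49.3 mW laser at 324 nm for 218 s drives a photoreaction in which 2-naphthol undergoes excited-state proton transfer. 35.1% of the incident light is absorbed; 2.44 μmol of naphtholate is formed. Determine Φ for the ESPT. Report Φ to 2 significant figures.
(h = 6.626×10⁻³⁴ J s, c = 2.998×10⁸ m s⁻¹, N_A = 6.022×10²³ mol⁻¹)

Φ = 0.24

Product: 2.44 μmol = 2.44×10⁻⁶ mol.
Photon energy at 324 nm: hc/λ = (6.626×10⁻³⁴)(2.998×10⁸)/(324×10⁻⁹) = 6.131×10⁻¹⁹ J.
Energy delivered: (49.3 mW)(218 s) = 10.75 J.
Photons incident: 10.75 / 6.131×10⁻¹⁹ = 1.753×10¹⁹, i.e. 1.753×10¹⁹/6.022×10²³ = 2.911×10⁻⁵ mol.
Photons absorbed: 0.351 × 2.911×10⁻⁵ = 1.022×10⁻⁵ mol.
Φ = 2.44×10⁻⁶ mol / 1.022×10⁻⁵ mol photons = 0.24.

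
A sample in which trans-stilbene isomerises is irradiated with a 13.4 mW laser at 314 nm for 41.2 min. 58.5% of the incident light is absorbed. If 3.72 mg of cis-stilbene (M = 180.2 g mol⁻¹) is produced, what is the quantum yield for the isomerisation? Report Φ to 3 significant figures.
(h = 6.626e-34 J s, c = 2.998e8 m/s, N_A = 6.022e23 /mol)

Φ = 0.406

Product: 3.72 mg / 180.2 g mol⁻¹ = 2.064e-5 mol.
Photon energy at 314 nm: hc/λ = (6.626e-34)(2.998e8)/(314e-9) = 6.326e-19 J.
Energy delivered: (13.4 mW)(2472 s) = 33.12 J.
Photons incident: 33.12 / 6.326e-19 = 5.236e19, i.e. 5.236e19/6.022e23 = 8.695e-5 mol.
Photons absorbed: 0.585 × 8.695e-5 = 5.087e-5 mol.
Φ = 2.064e-5 mol / 5.087e-5 mol photons = 0.406.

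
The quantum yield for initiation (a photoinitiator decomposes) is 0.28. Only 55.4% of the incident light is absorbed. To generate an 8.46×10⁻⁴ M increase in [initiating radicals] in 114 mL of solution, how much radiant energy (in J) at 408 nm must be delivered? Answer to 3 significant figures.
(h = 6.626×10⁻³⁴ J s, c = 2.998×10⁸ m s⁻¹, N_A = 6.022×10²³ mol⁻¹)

Product: (8.46×10⁻⁴ M)(0.114 L) = 9.644×10⁻⁵ mol.
Photons that must be absorbed: 9.644×10⁻⁵ / 0.28 = 3.444×10⁻⁴ mol.
Incident photons needed: 3.444×10⁻⁴ / 0.554 = 6.217×10⁻⁴ mol.
Photon energy: hc/λ = 4.869×10⁻¹⁹ J; per mole, 2.932×10⁵ J mol⁻¹.
Energy required: 6.217×10⁻⁴ × 2.932×10⁵ = 182 J.

182 J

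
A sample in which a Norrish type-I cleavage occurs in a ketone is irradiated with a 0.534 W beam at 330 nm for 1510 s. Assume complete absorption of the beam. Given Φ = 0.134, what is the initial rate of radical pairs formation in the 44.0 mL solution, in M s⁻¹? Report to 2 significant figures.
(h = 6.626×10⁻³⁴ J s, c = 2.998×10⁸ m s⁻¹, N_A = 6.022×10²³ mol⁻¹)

Photon energy at 330 nm: hc/λ = (6.626×10⁻³⁴)(2.998×10⁸)/(330×10⁻⁹) = 6.020×10⁻¹⁹ J.
Energy delivered: (0.534 W)(1510 s) = 806.3 J.
Photons incident: 806.3 / 6.020×10⁻¹⁹ = 1.339×10²¹, i.e. 1.339×10²¹/6.022×10²³ = 0.002224 mol.
Product formed: 0.134 × 0.002224 = 2.980×10⁻⁴ mol.
Rate: 2.980×10⁻⁴ mol / (1510 s × 0.044 L) = 4.5×10⁻⁶ M s⁻¹.

4.5×10⁻⁶ M s⁻¹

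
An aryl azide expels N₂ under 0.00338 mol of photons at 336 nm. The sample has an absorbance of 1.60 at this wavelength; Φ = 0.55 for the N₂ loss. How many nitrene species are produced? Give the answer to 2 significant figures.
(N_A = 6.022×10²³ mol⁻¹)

1.1×10²¹ species

Fraction absorbed: 1 − 10^(−1.60) = 0.9749.
Photons absorbed: 0.9749 × 0.00338 = 0.003295 mol.
Product: Φ × n_abs = 0.55 × 0.003295 = 0.001812 mol.
As a count: 0.001812 × 6.022×10²³ = 1.1×10²¹.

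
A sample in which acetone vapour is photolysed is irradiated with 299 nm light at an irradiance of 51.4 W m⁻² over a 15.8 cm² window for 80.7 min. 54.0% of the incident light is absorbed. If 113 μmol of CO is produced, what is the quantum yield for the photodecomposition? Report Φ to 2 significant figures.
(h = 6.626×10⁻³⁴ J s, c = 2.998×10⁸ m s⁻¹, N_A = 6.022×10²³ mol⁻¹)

Product: 113 μmol = 1.13×10⁻⁴ mol.
Photon energy at 299 nm: hc/λ = (6.626×10⁻³⁴)(2.998×10⁸)/(299×10⁻⁹) = 6.644×10⁻¹⁹ J.
Energy delivered: (51.4 W m⁻²)(15.8×10⁻⁴ m²)(4842 s) = 393.2 J.
Photons incident: 393.2 / 6.644×10⁻¹⁹ = 5.918×10²⁰, i.e. 5.918×10²⁰/6.022×10²³ = 9.827×10⁻⁴ mol.
Photons absorbed: 0.540 × 9.827×10⁻⁴ = 5.307×10⁻⁴ mol.
Φ = 1.13×10⁻⁴ mol / 5.307×10⁻⁴ mol photons = 0.21.

Φ = 0.21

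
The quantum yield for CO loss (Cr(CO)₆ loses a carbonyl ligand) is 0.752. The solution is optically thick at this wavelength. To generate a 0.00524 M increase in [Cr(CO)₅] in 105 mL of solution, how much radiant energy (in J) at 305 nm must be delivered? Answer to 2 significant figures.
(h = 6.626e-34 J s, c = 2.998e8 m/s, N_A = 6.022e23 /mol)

Product: (0.00524 M)(0.105 L) = 5.502e-4 mol.
Photons that must be absorbed: 5.502e-4 / 0.752 = 7.316e-4 mol.
Photon energy: hc/λ = 6.513e-19 J; per mole, 3.922e5 J mol⁻¹.
Energy required: 7.316e-4 × 3.922e5 = 290 J.

290 J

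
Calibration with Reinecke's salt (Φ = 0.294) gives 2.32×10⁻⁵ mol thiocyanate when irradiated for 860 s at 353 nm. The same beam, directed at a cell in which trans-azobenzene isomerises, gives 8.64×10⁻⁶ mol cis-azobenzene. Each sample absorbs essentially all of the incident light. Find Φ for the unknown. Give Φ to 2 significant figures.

Φ = 0.11

Photons absorbed by the actinometer: 2.32×10⁻⁵ / 0.294 = 7.891×10⁻⁵ mol.
Φ(unknown) = 8.64×10⁻⁶ / 7.891×10⁻⁵ = 0.11.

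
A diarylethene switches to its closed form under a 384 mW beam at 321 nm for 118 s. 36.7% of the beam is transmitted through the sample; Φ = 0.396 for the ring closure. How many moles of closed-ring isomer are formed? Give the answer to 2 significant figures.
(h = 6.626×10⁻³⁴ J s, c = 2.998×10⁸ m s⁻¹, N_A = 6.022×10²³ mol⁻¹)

Photon energy at 321 nm: hc/λ = (6.626×10⁻³⁴)(2.998×10⁸)/(321×10⁻⁹) = 6.188×10⁻¹⁹ J.
Energy delivered: (384 mW)(118 s) = 45.31 J.
Photons incident: 45.31 / 6.188×10⁻¹⁹ = 7.322×10¹⁹, i.e. 7.322×10¹⁹/6.022×10²³ = 1.216×10⁻⁴ mol.
Fraction absorbed: 1 − 36.7/100 = 0.6330.
Photons absorbed: 0.6330 × 1.216×10⁻⁴ = 7.697×10⁻⁵ mol.
Product: Φ × n_abs = 0.396 × 7.697×10⁻⁵ = 3.048×10⁻⁵ mol.

3.0×10⁻⁵ mol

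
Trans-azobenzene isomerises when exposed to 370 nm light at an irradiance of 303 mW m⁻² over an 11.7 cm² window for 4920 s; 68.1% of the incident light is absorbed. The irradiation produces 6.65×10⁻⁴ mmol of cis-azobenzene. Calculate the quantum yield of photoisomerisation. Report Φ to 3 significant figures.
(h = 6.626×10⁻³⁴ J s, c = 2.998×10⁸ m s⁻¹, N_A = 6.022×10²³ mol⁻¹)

Product: 6.65×10⁻⁴ mmol = 6.65×10⁻⁷ mol.
Photon energy at 370 nm: hc/λ = (6.626×10⁻³⁴)(2.998×10⁸)/(370×10⁻⁹) = 5.369×10⁻¹⁹ J.
Energy delivered: (303 mW m⁻²)(11.7×10⁻⁴ m²)(4920 s) = 1.744 J.
Photons incident: 1.744 / 5.369×10⁻¹⁹ = 3.248×10¹⁸, i.e. 3.248×10¹⁸/6.022×10²³ = 5.394×10⁻⁶ mol.
Photons absorbed: 0.681 × 5.394×10⁻⁶ = 3.673×10⁻⁶ mol.
Φ = 6.65×10⁻⁷ mol / 3.673×10⁻⁶ mol photons = 0.181.

Φ = 0.181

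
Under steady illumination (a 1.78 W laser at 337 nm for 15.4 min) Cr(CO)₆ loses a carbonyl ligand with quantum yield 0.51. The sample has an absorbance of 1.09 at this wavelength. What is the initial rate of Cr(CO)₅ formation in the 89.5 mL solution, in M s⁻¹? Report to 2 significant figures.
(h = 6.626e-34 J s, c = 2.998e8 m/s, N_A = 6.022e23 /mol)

2.6e-5 M s⁻¹

Photon energy at 337 nm: hc/λ = (6.626e-34)(2.998e8)/(337e-9) = 5.895e-19 J.
Energy delivered: (1.78 W)(924 s) = 1645 J.
Photons incident: 1645 / 5.895e-19 = 2.791e21, i.e. 2.791e21/6.022e23 = 0.004635 mol.
Fraction absorbed: 1 − 10^(−1.09) = 0.9187.
Photons absorbed: 0.9187 × 0.004635 = 0.004258 mol.
Product formed: 0.51 × 0.004258 = 0.002172 mol.
Rate: 0.002172 mol / (924 s × 0.0895 L) = 2.6e-5 M s⁻¹.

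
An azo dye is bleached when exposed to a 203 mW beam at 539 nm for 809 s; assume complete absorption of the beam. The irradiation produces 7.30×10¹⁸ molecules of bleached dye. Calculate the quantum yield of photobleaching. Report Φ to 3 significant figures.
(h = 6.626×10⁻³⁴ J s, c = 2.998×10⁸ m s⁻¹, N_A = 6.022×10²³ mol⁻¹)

Product: 7.30×10¹⁸ / 6.022×10²³ = 1.212×10⁻⁵ mol.
Photon energy at 539 nm: hc/λ = (6.626×10⁻³⁴)(2.998×10⁸)/(539×10⁻⁹) = 3.685×10⁻¹⁹ J.
Energy delivered: (203 mW)(809 s) = 164.2 J.
Photons incident: 164.2 / 3.685×10⁻¹⁹ = 4.456×10²⁰, i.e. 4.456×10²⁰/6.022×10²³ = 7.400×10⁻⁴ mol.
Φ = 1.212×10⁻⁵ mol / 7.400×10⁻⁴ mol photons = 0.0164.

Φ = 0.0164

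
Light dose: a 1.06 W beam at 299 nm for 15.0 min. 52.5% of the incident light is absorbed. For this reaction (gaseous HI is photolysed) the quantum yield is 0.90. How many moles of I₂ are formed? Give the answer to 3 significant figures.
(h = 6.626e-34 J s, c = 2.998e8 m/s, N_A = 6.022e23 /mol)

0.00113 mol

Photon energy at 299 nm: hc/λ = (6.626e-34)(2.998e8)/(299e-9) = 6.644e-19 J.
Energy delivered: (1.06 W)(900 s) = 954.0 J.
Photons incident: 954.0 / 6.644e-19 = 1.436e21, i.e. 1.436e21/6.022e23 = 0.002385 mol.
Photons absorbed: 0.525 × 0.002385 = 0.001252 mol.
Product: Φ × n_abs = 0.90 × 0.001252 = 0.001127 mol.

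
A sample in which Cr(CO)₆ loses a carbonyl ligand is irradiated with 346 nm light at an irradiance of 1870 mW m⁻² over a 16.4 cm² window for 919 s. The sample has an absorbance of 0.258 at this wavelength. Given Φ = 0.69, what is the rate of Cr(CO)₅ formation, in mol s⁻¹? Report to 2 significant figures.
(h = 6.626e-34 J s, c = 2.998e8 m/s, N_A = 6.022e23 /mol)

2.7e-9 mol s⁻¹

Photon energy at 346 nm: hc/λ = (6.626e-34)(2.998e8)/(346e-9) = 5.741e-19 J.
Energy delivered: (1870 mW m⁻²)(16.4e-4 m²)(919 s) = 2.818 J.
Photons incident: 2.818 / 5.741e-19 = 4.909e18, i.e. 4.909e18/6.022e23 = 8.152e-6 mol.
Fraction absorbed: 1 − 10^(−0.258) = 0.4479.
Photons absorbed: 0.4479 × 8.152e-6 = 3.651e-6 mol.
Product formed: 0.69 × 3.651e-6 = 2.519e-6 mol.
Rate: 2.519e-6 / 919 s = 2.7e-9 mol s⁻¹.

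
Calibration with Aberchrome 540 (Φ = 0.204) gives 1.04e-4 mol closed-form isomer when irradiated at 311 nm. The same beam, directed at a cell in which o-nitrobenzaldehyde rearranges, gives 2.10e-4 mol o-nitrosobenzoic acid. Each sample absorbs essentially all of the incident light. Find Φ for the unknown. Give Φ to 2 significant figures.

Φ = 0.41

Photons absorbed by the actinometer: 1.04e-4 / 0.204 = 5.098e-4 mol.
Φ(unknown) = 2.10e-4 / 5.098e-4 = 0.41.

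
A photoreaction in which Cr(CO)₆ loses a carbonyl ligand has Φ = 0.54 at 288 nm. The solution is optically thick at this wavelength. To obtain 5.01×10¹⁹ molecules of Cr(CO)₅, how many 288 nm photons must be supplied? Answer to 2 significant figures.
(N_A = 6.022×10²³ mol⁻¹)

9.3×10¹⁹ photons

Product: 5.01×10¹⁹ / 6.022×10²³ = 8.319×10⁻⁵ mol.
Photons that must be absorbed: 8.319×10⁻⁵ / 0.54 = 1.541×10⁻⁴ mol.
Photon count: 1.541×10⁻⁴ × 6.022×10²³ = 9.3×10¹⁹.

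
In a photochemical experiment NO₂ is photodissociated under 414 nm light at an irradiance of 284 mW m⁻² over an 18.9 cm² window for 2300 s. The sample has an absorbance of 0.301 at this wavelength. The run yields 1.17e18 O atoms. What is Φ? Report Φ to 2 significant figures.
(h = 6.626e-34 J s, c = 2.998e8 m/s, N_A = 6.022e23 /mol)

Product: 1.17e18 / 6.022e23 = 1.943e-6 mol.
Photon energy at 414 nm: hc/λ = (6.626e-34)(2.998e8)/(414e-9) = 4.798e-19 J.
Energy delivered: (284 mW m⁻²)(18.9e-4 m²)(2300 s) = 1.235 J.
Photons incident: 1.235 / 4.798e-19 = 2.574e18, i.e. 2.574e18/6.022e23 = 4.274e-6 mol.
Fraction absorbed: 1 − 10^(−0.301) = 0.5000.
Photons absorbed: 0.5000 × 4.274e-6 = 2.137e-6 mol.
Φ = 1.943e-6 mol / 2.137e-6 mol photons = 0.91.

Φ = 0.91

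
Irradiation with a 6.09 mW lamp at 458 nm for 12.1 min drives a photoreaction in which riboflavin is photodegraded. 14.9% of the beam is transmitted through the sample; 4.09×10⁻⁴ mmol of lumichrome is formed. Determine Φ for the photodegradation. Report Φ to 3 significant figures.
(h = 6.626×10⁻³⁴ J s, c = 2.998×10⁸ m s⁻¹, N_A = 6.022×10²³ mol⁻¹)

Product: 4.09×10⁻⁴ mmol = 4.09×10⁻⁷ mol.
Photon energy at 458 nm: hc/λ = (6.626×10⁻³⁴)(2.998×10⁸)/(458×10⁻⁹) = 4.337×10⁻¹⁹ J.
Energy delivered: (6.09 mW)(726 s) = 4.421 J.
Photons incident: 4.421 / 4.337×10⁻¹⁹ = 1.019×10¹⁹, i.e. 1.019×10¹⁹/6.022×10²³ = 1.692×10⁻⁵ mol.
Fraction absorbed: 1 − 14.9/100 = 0.8510.
Photons absorbed: 0.8510 × 1.692×10⁻⁵ = 1.440×10⁻⁵ mol.
Φ = 4.09×10⁻⁷ mol / 1.440×10⁻⁵ mol photons = 0.0284.

Φ = 0.0284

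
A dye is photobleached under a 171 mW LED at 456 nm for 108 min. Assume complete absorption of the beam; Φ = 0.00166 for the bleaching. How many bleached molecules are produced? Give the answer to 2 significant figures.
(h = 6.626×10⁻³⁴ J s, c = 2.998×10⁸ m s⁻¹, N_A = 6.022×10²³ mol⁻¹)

4.2×10¹⁸ bleached molecules

Photon energy at 456 nm: hc/λ = (6.626×10⁻³⁴)(2.998×10⁸)/(456×10⁻⁹) = 4.356×10⁻¹⁹ J.
Energy delivered: (171 mW)(6480 s) = 1108 J.
Photons incident: 1108 / 4.356×10⁻¹⁹ = 2.544×10²¹, i.e. 2.544×10²¹/6.022×10²³ = 0.004225 mol.
Product: Φ × n_abs = 0.00166 × 0.004225 = 7.013×10⁻⁶ mol.
As a count: 7.013×10⁻⁶ × 6.022×10²³ = 4.2×10¹⁸.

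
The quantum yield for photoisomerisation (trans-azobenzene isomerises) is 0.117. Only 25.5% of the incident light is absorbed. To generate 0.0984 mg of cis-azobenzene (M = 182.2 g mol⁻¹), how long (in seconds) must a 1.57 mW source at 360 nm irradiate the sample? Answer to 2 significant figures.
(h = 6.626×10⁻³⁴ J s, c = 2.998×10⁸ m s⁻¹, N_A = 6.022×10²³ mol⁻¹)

t ≈ 3800 s

Product: 0.0984 mg / 182.2 g mol⁻¹ = 5.401×10⁻⁷ mol.
Photons that must be absorbed: 5.401×10⁻⁷ / 0.117 = 4.616×10⁻⁶ mol.
Incident photons needed: 4.616×10⁻⁶ / 0.255 = 1.810×10⁻⁵ mol.
Photon energy: hc/λ = 5.518×10⁻¹⁹ J; per mole, 3.323×10⁵ J mol⁻¹.
Energy required: 1.810×10⁻⁵ × 3.323×10⁵ = 6.015 J.
Time: 6.015 J / 0.00157 W = 3800 s.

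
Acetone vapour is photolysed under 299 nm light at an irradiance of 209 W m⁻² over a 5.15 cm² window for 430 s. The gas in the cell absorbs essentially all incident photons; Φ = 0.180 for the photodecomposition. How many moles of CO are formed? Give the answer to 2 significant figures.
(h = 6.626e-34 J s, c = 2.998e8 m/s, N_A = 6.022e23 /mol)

2.1e-5 mol

Photon energy at 299 nm: hc/λ = (6.626e-34)(2.998e8)/(299e-9) = 6.644e-19 J.
Energy delivered: (209 W m⁻²)(5.15e-4 m²)(430 s) = 46.28 J.
Photons incident: 46.28 / 6.644e-19 = 6.966e19, i.e. 6.966e19/6.022e23 = 1.157e-4 mol.
Product: Φ × n_abs = 0.180 × 1.157e-4 = 2.083e-5 mol.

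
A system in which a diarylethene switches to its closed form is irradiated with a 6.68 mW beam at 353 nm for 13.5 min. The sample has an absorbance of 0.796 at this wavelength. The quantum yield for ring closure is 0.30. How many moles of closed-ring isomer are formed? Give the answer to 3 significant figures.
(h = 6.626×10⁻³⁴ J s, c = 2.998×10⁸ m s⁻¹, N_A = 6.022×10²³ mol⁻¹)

Photon energy at 353 nm: hc/λ = (6.626×10⁻³⁴)(2.998×10⁸)/(353×10⁻⁹) = 5.627×10⁻¹⁹ J.
Energy delivered: (6.68 mW)(810 s) = 5.411 J.
Photons incident: 5.411 / 5.627×10⁻¹⁹ = 9.616×10¹⁸, i.e. 9.616×10¹⁸/6.022×10²³ = 1.597×10⁻⁵ mol.
Fraction absorbed: 1 − 10^(−0.796) = 0.8400.
Photons absorbed: 0.8400 × 1.597×10⁻⁵ = 1.341×10⁻⁵ mol.
Product: Φ × n_abs = 0.30 × 1.341×10⁻⁵ = 4.023×10⁻⁶ mol.

4.02×10⁻⁶ mol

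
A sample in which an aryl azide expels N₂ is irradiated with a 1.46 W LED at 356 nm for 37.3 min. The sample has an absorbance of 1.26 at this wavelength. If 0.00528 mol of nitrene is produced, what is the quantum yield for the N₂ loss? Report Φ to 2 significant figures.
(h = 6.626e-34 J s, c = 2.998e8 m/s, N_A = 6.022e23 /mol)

Photon energy at 356 nm: hc/λ = (6.626e-34)(2.998e8)/(356e-9) = 5.580e-19 J.
Energy delivered: (1.46 W)(2238 s) = 3267 J.
Photons incident: 3267 / 5.580e-19 = 5.855e21, i.e. 5.855e21/6.022e23 = 0.009723 mol.
Fraction absorbed: 1 − 10^(−1.26) = 0.9450.
Photons absorbed: 0.9450 × 0.009723 = 0.009188 mol.
Φ = 0.00528 mol / 0.009188 mol photons = 0.57.

Φ = 0.57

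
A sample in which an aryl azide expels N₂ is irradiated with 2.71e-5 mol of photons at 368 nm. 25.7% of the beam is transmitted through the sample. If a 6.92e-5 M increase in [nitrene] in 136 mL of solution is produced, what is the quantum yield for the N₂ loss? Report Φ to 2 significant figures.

Product: (6.92e-5 M)(0.136 L) = 9.411e-6 mol.
Fraction absorbed: 1 − 25.7/100 = 0.7430.
Photons absorbed: 0.7430 × 2.71e-5 = 2.014e-5 mol.
Φ = 9.411e-6 mol / 2.014e-5 mol photons = 0.47.

Φ = 0.47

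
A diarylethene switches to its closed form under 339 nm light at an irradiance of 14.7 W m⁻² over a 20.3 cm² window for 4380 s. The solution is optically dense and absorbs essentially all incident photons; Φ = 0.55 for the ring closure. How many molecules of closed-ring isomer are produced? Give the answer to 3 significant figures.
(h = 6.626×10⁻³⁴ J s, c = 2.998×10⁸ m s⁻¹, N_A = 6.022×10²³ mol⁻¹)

1.23×10²⁰ molecules

Photon energy at 339 nm: hc/λ = (6.626×10⁻³⁴)(2.998×10⁸)/(339×10⁻⁹) = 5.860×10⁻¹⁹ J.
Energy delivered: (14.7 W m⁻²)(20.3×10⁻⁴ m²)(4380 s) = 130.7 J.
Photons incident: 130.7 / 5.860×10⁻¹⁹ = 2.230×10²⁰, i.e. 2.230×10²⁰/6.022×10²³ = 3.703×10⁻⁴ mol.
Product: Φ × n_abs = 0.55 × 3.703×10⁻⁴ = 2.037×10⁻⁴ mol.
As a count: 2.037×10⁻⁴ × 6.022×10²³ = 1.23×10²⁰.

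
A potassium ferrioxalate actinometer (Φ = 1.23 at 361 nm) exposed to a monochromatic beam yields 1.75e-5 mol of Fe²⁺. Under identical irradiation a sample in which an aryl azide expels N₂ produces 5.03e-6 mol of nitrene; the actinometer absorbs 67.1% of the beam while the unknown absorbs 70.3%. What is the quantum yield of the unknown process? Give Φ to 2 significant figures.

Photons absorbed by the actinometer: 1.75e-5 / 1.23 = 1.423e-5 mol.
Incident flux: 1.423e-5 / 0.671 = 2.121e-5 einstein.
Absorbed by unknown: 0.703 × 2.121e-5 = 1.491e-5 mol.
Φ(unknown) = 5.03e-6 / 1.491e-5 = 0.34.

Φ = 0.34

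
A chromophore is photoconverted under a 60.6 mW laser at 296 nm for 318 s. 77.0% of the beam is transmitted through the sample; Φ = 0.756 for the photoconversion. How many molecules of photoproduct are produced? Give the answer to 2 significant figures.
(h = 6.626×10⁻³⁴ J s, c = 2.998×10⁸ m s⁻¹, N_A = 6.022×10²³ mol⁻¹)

5.0×10¹⁸ molecules

Photon energy at 296 nm: hc/λ = (6.626×10⁻³⁴)(2.998×10⁸)/(296×10⁻⁹) = 6.711×10⁻¹⁹ J.
Energy delivered: (60.6 mW)(318 s) = 19.27 J.
Photons incident: 19.27 / 6.711×10⁻¹⁹ = 2.871×10¹⁹, i.e. 2.871×10¹⁹/6.022×10²³ = 4.768×10⁻⁵ mol.
Fraction absorbed: 1 − 77.0/100 = 0.2300.
Photons absorbed: 0.2300 × 4.768×10⁻⁵ = 1.097×10⁻⁵ mol.
Product: Φ × n_abs = 0.756 × 1.097×10⁻⁵ = 8.293×10⁻⁶ mol.
As a count: 8.293×10⁻⁶ × 6.022×10²³ = 5.0×10¹⁸.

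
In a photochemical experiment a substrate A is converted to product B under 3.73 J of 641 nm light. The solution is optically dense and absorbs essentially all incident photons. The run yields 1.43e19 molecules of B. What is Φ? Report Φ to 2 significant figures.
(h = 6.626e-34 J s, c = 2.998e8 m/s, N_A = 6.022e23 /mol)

Φ = 1.2

Product: 1.43e19 / 6.022e23 = 2.375e-5 mol.
Photon energy at 641 nm: hc/λ = (6.626e-34)(2.998e8)/(641e-9) = 3.099e-19 J.
Photons incident: 3.73 / 3.099e-19 = 1.204e19, i.e. 1.204e19/6.022e23 = 1.999e-5 mol.
Φ = 2.375e-5 mol / 1.999e-5 mol photons = 1.2.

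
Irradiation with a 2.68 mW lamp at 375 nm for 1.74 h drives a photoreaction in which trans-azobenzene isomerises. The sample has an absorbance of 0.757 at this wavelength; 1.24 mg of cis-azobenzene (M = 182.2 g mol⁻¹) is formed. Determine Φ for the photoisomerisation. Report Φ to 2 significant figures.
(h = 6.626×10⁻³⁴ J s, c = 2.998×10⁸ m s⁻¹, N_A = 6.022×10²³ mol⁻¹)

Φ = 0.16

Product: 1.24 mg / 182.2 g mol⁻¹ = 6.806×10⁻⁶ mol.
Photon energy at 375 nm: hc/λ = (6.626×10⁻³⁴)(2.998×10⁸)/(375×10⁻⁹) = 5.297×10⁻¹⁹ J.
Energy delivered: (2.68 mW)(6264 s) = 16.79 J.
Photons incident: 16.79 / 5.297×10⁻¹⁹ = 3.170×10¹⁹, i.e. 3.170×10¹⁹/6.022×10²³ = 5.264×10⁻⁵ mol.
Fraction absorbed: 1 − 10^(−0.757) = 0.8250.
Photons absorbed: 0.8250 × 5.264×10⁻⁵ = 4.343×10⁻⁵ mol.
Φ = 6.806×10⁻⁶ mol / 4.343×10⁻⁵ mol photons = 0.16.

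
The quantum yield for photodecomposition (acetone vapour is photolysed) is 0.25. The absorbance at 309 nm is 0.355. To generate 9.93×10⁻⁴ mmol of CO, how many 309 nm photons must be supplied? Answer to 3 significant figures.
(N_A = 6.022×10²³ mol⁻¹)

Product: 9.93×10⁻⁴ mmol = 9.93×10⁻⁷ mol.
Photons that must be absorbed: 9.93×10⁻⁷ / 0.25 = 3.972×10⁻⁶ mol.
Fraction absorbed: 1 − 10^(−0.355) = 0.5584.
Incident photons needed: 3.972×10⁻⁶ / 0.5584 = 7.113×10⁻⁶ mol.
Photon count: 7.113×10⁻⁶ × 6.022×10²³ = 4.28×10¹⁸.

4.28×10¹⁸ photons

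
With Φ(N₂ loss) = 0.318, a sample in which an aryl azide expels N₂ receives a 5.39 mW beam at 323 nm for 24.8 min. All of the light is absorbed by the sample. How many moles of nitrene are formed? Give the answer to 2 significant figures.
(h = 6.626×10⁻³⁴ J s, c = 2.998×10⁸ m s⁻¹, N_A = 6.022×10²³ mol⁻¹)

6.9×10⁻⁶ mol

Photon energy at 323 nm: hc/λ = (6.626×10⁻³⁴)(2.998×10⁸)/(323×10⁻⁹) = 6.150×10⁻¹⁹ J.
Energy delivered: (5.39 mW)(1488 s) = 8.020 J.
Photons incident: 8.020 / 6.150×10⁻¹⁹ = 1.304×10¹⁹, i.e. 1.304×10¹⁹/6.022×10²³ = 2.165×10⁻⁵ mol.
Product: Φ × n_abs = 0.318 × 2.165×10⁻⁵ = 6.885×10⁻⁶ mol.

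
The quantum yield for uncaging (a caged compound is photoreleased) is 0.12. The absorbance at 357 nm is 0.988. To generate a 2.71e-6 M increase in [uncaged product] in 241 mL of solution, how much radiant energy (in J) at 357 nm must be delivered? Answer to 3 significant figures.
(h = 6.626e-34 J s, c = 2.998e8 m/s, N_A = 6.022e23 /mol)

Product: (2.71e-6 M)(0.241 L) = 6.531e-7 mol.
Photons that must be absorbed: 6.531e-7 / 0.12 = 5.443e-6 mol.
Fraction absorbed: 1 − 10^(−0.988) = 0.8972.
Incident photons needed: 5.443e-6 / 0.8972 = 6.067e-6 mol.
Photon energy: hc/λ = 5.564e-19 J; per mole, 3.351e5 J mol⁻¹.
Energy required: 6.067e-6 × 3.351e5 = 2.03 J.

2.03 J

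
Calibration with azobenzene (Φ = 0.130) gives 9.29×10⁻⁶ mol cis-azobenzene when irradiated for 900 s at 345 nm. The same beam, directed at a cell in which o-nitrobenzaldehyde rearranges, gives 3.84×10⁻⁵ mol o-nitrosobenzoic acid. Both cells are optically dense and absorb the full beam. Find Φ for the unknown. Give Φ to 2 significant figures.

Φ = 0.54

Photons absorbed by the actinometer: 9.29×10⁻⁶ / 0.130 = 7.146×10⁻⁵ mol.
Φ(unknown) = 3.84×10⁻⁵ / 7.146×10⁻⁵ = 0.54.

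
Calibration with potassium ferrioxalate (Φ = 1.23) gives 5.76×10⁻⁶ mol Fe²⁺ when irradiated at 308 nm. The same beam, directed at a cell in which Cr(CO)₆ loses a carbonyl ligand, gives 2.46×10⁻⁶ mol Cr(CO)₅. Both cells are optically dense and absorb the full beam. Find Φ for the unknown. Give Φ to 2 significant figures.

Φ = 0.53

Photons absorbed by the actinometer: 5.76×10⁻⁶ / 1.23 = 4.683×10⁻⁶ mol.
Φ(unknown) = 2.46×10⁻⁶ / 4.683×10⁻⁶ = 0.53.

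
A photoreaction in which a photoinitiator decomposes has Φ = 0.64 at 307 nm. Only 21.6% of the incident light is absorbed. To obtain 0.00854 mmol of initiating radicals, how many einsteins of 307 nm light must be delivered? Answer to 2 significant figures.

Product: 0.00854 mmol = 8.54e-6 mol.
Photons that must be absorbed: 8.54e-6 / 0.64 = 1.334e-5 mol.
Incident photons needed: 1.334e-5 / 0.216 = 6.176e-5 mol.

6.2e-5 einstein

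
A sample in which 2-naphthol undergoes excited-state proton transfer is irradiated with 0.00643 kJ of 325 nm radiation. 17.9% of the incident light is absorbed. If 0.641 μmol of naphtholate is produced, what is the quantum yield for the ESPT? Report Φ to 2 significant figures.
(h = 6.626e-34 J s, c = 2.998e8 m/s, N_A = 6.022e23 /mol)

Φ = 0.20

Product: 0.641 μmol = 6.41e-7 mol.
Photon energy at 325 nm: hc/λ = (6.626e-34)(2.998e8)/(325e-9) = 6.112e-19 J.
Incident energy: 0.00643 kJ = 6.43 J.
Photons incident: 6.43 / 6.112e-19 = 1.052e19, i.e. 1.052e19/6.022e23 = 1.747e-5 mol.
Photons absorbed: 0.179 × 1.747e-5 = 3.127e-6 mol.
Φ = 6.41e-7 mol / 3.127e-6 mol photons = 0.20.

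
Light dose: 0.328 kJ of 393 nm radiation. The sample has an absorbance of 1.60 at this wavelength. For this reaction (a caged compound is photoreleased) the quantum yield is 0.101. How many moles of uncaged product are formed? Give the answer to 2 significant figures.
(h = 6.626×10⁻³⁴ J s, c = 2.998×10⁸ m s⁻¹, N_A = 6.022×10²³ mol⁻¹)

1.1×10⁻⁴ mol

Photon energy at 393 nm: hc/λ = (6.626×10⁻³⁴)(2.998×10⁸)/(393×10⁻⁹) = 5.055×10⁻¹⁹ J.
Incident energy: 0.328 kJ = 328 J.
Photons incident: 328 / 5.055×10⁻¹⁹ = 6.489×10²⁰, i.e. 6.489×10²⁰/6.022×10²³ = 0.001078 mol.
Fraction absorbed: 1 − 10^(−1.60) = 0.9749.
Photons absorbed: 0.9749 × 0.001078 = 0.001051 mol.
Product: Φ × n_abs = 0.101 × 0.001051 = 1.062×10⁻⁴ mol.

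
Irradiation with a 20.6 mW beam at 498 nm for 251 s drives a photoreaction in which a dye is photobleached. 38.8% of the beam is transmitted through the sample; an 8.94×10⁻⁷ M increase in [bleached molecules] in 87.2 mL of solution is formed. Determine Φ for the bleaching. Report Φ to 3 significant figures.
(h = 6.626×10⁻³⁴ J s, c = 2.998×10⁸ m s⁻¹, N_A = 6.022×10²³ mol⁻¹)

Product: (8.94×10⁻⁷ M)(0.0872 L) = 7.796×10⁻⁸ mol.
Photon energy at 498 nm: hc/λ = (6.626×10⁻³⁴)(2.998×10⁸)/(498×10⁻⁹) = 3.989×10⁻¹⁹ J.
Energy delivered: (20.6 mW)(251 s) = 5.171 J.
Photons incident: 5.171 / 3.989×10⁻¹⁹ = 1.296×10¹⁹, i.e. 1.296×10¹⁹/6.022×10²³ = 2.152×10⁻⁵ mol.
Fraction absorbed: 1 − 38.8/100 = 0.6120.
Photons absorbed: 0.6120 × 2.152×10⁻⁵ = 1.317×10⁻⁵ mol.
Φ = 7.796×10⁻⁸ mol / 1.317×10⁻⁵ mol photons = 0.00592.

Φ = 0.00592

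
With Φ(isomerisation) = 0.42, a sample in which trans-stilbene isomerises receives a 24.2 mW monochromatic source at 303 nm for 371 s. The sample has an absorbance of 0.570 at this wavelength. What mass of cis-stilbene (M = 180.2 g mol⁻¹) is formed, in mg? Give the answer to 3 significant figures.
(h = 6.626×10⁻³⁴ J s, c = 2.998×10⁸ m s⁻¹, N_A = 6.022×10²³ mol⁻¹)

Photon energy at 303 nm: hc/λ = (6.626×10⁻³⁴)(2.998×10⁸)/(303×10⁻⁹) = 6.556×10⁻¹⁹ J.
Energy delivered: (24.2 mW)(371 s) = 8.978 J.
Photons incident: 8.978 / 6.556×10⁻¹⁹ = 1.369×10¹⁹, i.e. 1.369×10¹⁹/6.022×10²³ = 2.273×10⁻⁵ mol.
Fraction absorbed: 1 − 10^(−0.570) = 0.7308.
Photons absorbed: 0.7308 × 2.273×10⁻⁵ = 1.661×10⁻⁵ mol.
Product: Φ × n_abs = 0.42 × 1.661×10⁻⁵ = 6.976×10⁻⁶ mol.
Mass: 6.976×10⁻⁶ × 180.2 = 0.001257 g = 1.26 mg.

1.26 mg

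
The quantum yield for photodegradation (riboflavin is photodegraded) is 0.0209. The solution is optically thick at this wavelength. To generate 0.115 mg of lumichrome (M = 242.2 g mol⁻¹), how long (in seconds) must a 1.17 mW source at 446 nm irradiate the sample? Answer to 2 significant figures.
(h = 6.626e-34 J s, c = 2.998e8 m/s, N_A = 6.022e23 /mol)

Product: 0.115 mg / 242.2 g mol⁻¹ = 4.748e-7 mol.
Photons that must be absorbed: 4.748e-7 / 0.0209 = 2.272e-5 mol.
Photon energy: hc/λ = 4.454e-19 J; per mole, 2.682e5 J mol⁻¹.
Energy required: 2.272e-5 × 2.682e5 = 6.094 J.
Time: 6.094 J / 0.00117 W = 5200 s.

t ≈ 5200 s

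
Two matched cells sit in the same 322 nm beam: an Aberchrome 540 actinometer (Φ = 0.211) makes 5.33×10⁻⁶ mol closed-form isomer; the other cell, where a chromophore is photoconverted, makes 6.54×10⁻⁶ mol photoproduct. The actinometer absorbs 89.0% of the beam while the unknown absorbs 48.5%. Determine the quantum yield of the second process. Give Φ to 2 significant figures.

Φ = 0.48

Photons absorbed by the actinometer: 5.33×10⁻⁶ / 0.211 = 2.526×10⁻⁵ mol.
Incident flux: 2.526×10⁻⁵ / 0.890 = 2.838×10⁻⁵ einstein.
Absorbed by unknown: 0.485 × 2.838×10⁻⁵ = 1.376×10⁻⁵ mol.
Φ(unknown) = 6.54×10⁻⁶ / 1.376×10⁻⁵ = 0.48.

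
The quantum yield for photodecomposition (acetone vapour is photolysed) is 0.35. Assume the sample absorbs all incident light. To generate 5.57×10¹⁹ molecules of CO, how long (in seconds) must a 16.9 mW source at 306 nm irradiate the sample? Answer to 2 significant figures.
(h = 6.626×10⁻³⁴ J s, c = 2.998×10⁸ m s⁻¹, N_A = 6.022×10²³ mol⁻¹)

t ≈ 6100 s

Product: 5.57×10¹⁹ / 6.022×10²³ = 9.249×10⁻⁵ mol.
Photons that must be absorbed: 9.249×10⁻⁵ / 0.35 = 2.643×10⁻⁴ mol.
Photon energy: hc/λ = 6.492×10⁻¹⁹ J; per mole, 3.909×10⁵ J mol⁻¹.
Energy required: 2.643×10⁻⁴ × 3.909×10⁵ = 103.3 J.
Time: 103.3 J / 0.0169 W = 6100 s.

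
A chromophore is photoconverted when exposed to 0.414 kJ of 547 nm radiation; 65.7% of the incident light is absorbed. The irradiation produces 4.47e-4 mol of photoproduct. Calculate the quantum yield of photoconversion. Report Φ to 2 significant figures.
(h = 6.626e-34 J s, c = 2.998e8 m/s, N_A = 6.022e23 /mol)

Photon energy at 547 nm: hc/λ = (6.626e-34)(2.998e8)/(547e-9) = 3.632e-19 J.
Incident energy: 0.414 kJ = 414 J.
Photons incident: 414 / 3.632e-19 = 1.140e21, i.e. 1.140e21/6.022e23 = 0.001893 mol.
Photons absorbed: 0.657 × 0.001893 = 0.001244 mol.
Φ = 4.47e-4 mol / 0.001244 mol photons = 0.36.

Φ = 0.36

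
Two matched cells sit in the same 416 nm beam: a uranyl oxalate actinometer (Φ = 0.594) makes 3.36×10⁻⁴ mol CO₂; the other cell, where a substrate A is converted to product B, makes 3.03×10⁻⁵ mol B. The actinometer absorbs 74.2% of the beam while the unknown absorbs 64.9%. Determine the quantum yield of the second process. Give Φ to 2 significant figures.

Photons absorbed by the actinometer: 3.36×10⁻⁴ / 0.594 = 5.657×10⁻⁴ mol.
Incident flux: 5.657×10⁻⁴ / 0.742 = 7.624×10⁻⁴ einstein.
Absorbed by unknown: 0.649 × 7.624×10⁻⁴ = 4.948×10⁻⁴ mol.
Φ(unknown) = 3.03×10⁻⁵ / 4.948×10⁻⁴ = 0.061.

Φ = 0.061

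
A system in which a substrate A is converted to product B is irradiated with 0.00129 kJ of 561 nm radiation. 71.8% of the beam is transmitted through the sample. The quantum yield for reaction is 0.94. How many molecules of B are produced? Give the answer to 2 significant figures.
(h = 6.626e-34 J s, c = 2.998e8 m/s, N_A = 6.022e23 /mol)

Photon energy at 561 nm: hc/λ = (6.626e-34)(2.998e8)/(561e-9) = 3.541e-19 J.
Incident energy: 0.00129 kJ = 1.29 J.
Photons incident: 1.29 / 3.541e-19 = 3.643e18, i.e. 3.643e18/6.022e23 = 6.049e-6 mol.
Fraction absorbed: 1 − 71.8/100 = 0.2820.
Photons absorbed: 0.2820 × 6.049e-6 = 1.706e-6 mol.
Product: Φ × n_abs = 0.94 × 1.706e-6 = 1.604e-6 mol.
As a count: 1.604e-6 × 6.022e23 = 9.7e17.

9.7e17 molecules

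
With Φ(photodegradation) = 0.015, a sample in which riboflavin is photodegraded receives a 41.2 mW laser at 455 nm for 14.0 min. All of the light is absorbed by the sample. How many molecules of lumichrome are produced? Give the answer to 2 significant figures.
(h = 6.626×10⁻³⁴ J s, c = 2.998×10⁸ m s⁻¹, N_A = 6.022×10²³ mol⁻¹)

Photon energy at 455 nm: hc/λ = (6.626×10⁻³⁴)(2.998×10⁸)/(455×10⁻⁹) = 4.366×10⁻¹⁹ J.
Energy delivered: (41.2 mW)(840 s) = 34.61 J.
Photons incident: 34.61 / 4.366×10⁻¹⁹ = 7.927×10¹⁹, i.e. 7.927×10¹⁹/6.022×10²³ = 1.316×10⁻⁴ mol.
Product: Φ × n_abs = 0.015 × 1.316×10⁻⁴ = 1.974×10⁻⁶ mol.
As a count: 1.974×10⁻⁶ × 6.022×10²³ = 1.2×10¹⁸.

1.2×10¹⁸ molecules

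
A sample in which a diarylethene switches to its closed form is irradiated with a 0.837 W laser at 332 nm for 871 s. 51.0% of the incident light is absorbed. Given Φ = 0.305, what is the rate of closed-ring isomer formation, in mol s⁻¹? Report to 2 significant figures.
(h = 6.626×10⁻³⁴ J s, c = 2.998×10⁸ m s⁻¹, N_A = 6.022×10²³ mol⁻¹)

Photon energy at 332 nm: hc/λ = (6.626×10⁻³⁴)(2.998×10⁸)/(332×10⁻⁹) = 5.983×10⁻¹⁹ J.
Energy delivered: (0.837 W)(871 s) = 729.0 J.
Photons incident: 729.0 / 5.983×10⁻¹⁹ = 1.218×10²¹, i.e. 1.218×10²¹/6.022×10²³ = 0.002023 mol.
Photons absorbed: 0.510 × 0.002023 = 0.001032 mol.
Product formed: 0.305 × 0.001032 = 3.148×10⁻⁴ mol.
Rate: 3.148×10⁻⁴ / 871 s = 3.6×10⁻⁷ mol s⁻¹.

3.6×10⁻⁷ mol s⁻¹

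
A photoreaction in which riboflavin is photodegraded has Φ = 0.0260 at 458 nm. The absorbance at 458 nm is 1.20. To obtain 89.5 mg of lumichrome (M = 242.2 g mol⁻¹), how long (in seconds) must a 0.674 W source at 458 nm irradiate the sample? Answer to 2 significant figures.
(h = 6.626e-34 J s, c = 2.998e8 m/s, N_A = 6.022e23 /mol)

t ≈ 5900 s

Product: 89.5 mg / 242.2 g mol⁻¹ = 3.695e-4 mol.
Photons that must be absorbed: 3.695e-4 / 0.0260 = 0.01421 mol.
Fraction absorbed: 1 − 10^(−1.20) = 0.9369.
Incident photons needed: 0.01421 / 0.9369 = 0.01517 mol.
Photon energy: hc/λ = 4.337e-19 J; per mole, 2.612e5 J mol⁻¹.
Energy required: 0.01517 × 2.612e5 = 3962 J.
Time: 3962 J / 0.674 W = 5900 s.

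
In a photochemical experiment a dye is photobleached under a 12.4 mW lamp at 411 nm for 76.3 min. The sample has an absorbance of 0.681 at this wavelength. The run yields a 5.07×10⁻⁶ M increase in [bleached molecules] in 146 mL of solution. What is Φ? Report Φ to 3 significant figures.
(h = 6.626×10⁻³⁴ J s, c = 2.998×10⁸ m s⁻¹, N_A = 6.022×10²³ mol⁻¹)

Product: (5.07×10⁻⁶ M)(0.146 L) = 7.402×10⁻⁷ mol.
Photon energy at 411 nm: hc/λ = (6.626×10⁻³⁴)(2.998×10⁸)/(411×10⁻⁹) = 4.833×10⁻¹⁹ J.
Energy delivered: (12.4 mW)(4578 s) = 56.77 J.
Photons incident: 56.77 / 4.833×10⁻¹⁹ = 1.175×10²⁰, i.e. 1.175×10²⁰/6.022×10²³ = 1.951×10⁻⁴ mol.
Fraction absorbed: 1 − 10^(−0.681) = 0.7916.
Photons absorbed: 0.7916 × 1.951×10⁻⁴ = 1.544×10⁻⁴ mol.
Φ = 7.402×10⁻⁷ mol / 1.544×10⁻⁴ mol photons = 0.00479.

Φ = 0.00479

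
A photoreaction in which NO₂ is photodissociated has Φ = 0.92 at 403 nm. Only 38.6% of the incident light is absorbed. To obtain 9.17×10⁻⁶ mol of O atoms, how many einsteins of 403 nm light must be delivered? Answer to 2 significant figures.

Photons that must be absorbed: 9.17×10⁻⁶ / 0.92 = 9.967×10⁻⁶ mol.
Incident photons needed: 9.967×10⁻⁶ / 0.386 = 2.582×10⁻⁵ mol.

2.6×10⁻⁵ einstein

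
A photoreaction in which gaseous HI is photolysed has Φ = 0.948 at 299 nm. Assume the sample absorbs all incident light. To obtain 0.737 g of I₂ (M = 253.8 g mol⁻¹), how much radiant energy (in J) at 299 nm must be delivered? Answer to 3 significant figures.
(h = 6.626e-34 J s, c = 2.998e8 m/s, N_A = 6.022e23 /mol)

Product: 0.737 g / 253.8 g mol⁻¹ = 0.002904 mol.
Photons that must be absorbed: 0.002904 / 0.948 = 0.003063 mol.
Photon energy: hc/λ = 6.644e-19 J; per mole, 4.001e5 J mol⁻¹.
Energy required: 0.003063 × 4.001e5 = 1230 J.

1230 J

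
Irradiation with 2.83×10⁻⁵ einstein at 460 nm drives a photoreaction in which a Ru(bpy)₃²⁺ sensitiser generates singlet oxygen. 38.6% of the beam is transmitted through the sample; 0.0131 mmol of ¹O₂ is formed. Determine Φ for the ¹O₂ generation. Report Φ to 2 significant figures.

Φ = 0.75

Product: 0.0131 mmol = 1.31×10⁻⁵ mol.
Fraction absorbed: 1 − 38.6/100 = 0.6140.
Photons absorbed: 0.6140 × 2.83×10⁻⁵ = 1.738×10⁻⁵ mol.
Φ = 1.31×10⁻⁵ mol / 1.738×10⁻⁵ mol photons = 0.75.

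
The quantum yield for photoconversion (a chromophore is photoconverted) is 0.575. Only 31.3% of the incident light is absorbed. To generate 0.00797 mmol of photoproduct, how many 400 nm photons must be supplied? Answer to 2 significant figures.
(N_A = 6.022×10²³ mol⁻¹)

2.7×10¹⁹ photons

Product: 0.00797 mmol = 7.97×10⁻⁶ mol.
Photons that must be absorbed: 7.97×10⁻⁶ / 0.575 = 1.386×10⁻⁵ mol.
Incident photons needed: 1.386×10⁻⁵ / 0.313 = 4.428×10⁻⁵ mol.
Photon count: 4.428×10⁻⁵ × 6.022×10²³ = 2.7×10¹⁹.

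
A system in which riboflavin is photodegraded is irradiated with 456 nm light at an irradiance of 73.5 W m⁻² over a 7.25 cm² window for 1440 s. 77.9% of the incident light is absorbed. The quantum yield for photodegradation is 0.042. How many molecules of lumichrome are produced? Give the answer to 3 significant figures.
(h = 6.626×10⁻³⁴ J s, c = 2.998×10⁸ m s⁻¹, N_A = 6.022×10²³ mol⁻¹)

5.76×10¹⁸ molecules

Photon energy at 456 nm: hc/λ = (6.626×10⁻³⁴)(2.998×10⁸)/(456×10⁻⁹) = 4.356×10⁻¹⁹ J.
Energy delivered: (73.5 W m⁻²)(7.25×10⁻⁴ m²)(1440 s) = 76.73 J.
Photons incident: 76.73 / 4.356×10⁻¹⁹ = 1.761×10²⁰, i.e. 1.761×10²⁰/6.022×10²³ = 2.924×10⁻⁴ mol.
Photons absorbed: 0.779 × 2.924×10⁻⁴ = 2.278×10⁻⁴ mol.
Product: Φ × n_abs = 0.042 × 2.278×10⁻⁴ = 9.568×10⁻⁶ mol.
As a count: 9.568×10⁻⁶ × 6.022×10²³ = 5.76×10¹⁸.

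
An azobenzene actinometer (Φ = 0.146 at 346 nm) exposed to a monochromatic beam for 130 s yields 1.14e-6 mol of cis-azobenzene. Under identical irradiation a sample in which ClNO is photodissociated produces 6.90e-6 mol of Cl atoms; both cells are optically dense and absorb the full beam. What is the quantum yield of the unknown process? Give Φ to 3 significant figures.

Photons absorbed by the actinometer: 1.14e-6 / 0.146 = 7.808e-6 mol.
Φ(unknown) = 6.90e-6 / 7.808e-6 = 0.884.

Φ = 0.884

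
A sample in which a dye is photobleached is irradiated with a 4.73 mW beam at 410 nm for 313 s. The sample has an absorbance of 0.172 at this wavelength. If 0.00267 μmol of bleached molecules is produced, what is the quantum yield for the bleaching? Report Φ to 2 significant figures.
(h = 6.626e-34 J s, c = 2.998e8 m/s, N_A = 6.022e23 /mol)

Φ = 0.0016

Product: 0.00267 μmol = 2.67e-9 mol.
Photon energy at 410 nm: hc/λ = (6.626e-34)(2.998e8)/(410e-9) = 4.845e-19 J.
Energy delivered: (4.73 mW)(313 s) = 1.480 J.
Photons incident: 1.480 / 4.845e-19 = 3.055e18, i.e. 3.055e18/6.022e23 = 5.073e-6 mol.
Fraction absorbed: 1 − 10^(−0.172) = 0.3270.
Photons absorbed: 0.3270 × 5.073e-6 = 1.659e-6 mol.
Φ = 2.67e-9 mol / 1.659e-6 mol photons = 0.0016.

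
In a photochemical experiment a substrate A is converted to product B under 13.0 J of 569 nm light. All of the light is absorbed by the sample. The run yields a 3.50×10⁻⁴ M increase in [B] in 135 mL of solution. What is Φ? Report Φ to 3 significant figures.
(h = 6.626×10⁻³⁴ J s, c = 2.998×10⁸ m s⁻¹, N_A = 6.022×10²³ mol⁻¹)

Product: (3.50×10⁻⁴ M)(0.135 L) = 4.725×10⁻⁵ mol.
Photon energy at 569 nm: hc/λ = (6.626×10⁻³⁴)(2.998×10⁸)/(569×10⁻⁹) = 3.491×10⁻¹⁹ J.
Photons incident: 13.0 / 3.491×10⁻¹⁹ = 3.724×10¹⁹, i.e. 3.724×10¹⁹/6.022×10²³ = 6.184×10⁻⁵ mol.
Φ = 4.725×10⁻⁵ mol / 6.184×10⁻⁵ mol photons = 0.764.

Φ = 0.764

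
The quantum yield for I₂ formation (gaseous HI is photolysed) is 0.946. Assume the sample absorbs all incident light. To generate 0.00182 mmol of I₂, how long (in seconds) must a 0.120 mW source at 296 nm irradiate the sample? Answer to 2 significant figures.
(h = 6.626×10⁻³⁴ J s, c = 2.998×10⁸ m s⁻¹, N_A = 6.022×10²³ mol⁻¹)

t ≈ 6500 s

Product: 0.00182 mmol = 1.82×10⁻⁶ mol.
Photons that must be absorbed: 1.82×10⁻⁶ / 0.946 = 1.924×10⁻⁶ mol.
Photon energy: hc/λ = 6.711×10⁻¹⁹ J; per mole, 4.041×10⁵ J mol⁻¹.
Energy required: 1.924×10⁻⁶ × 4.041×10⁵ = 0.7775 J.
Time: 0.7775 J / 0.00012 W = 6500 s.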